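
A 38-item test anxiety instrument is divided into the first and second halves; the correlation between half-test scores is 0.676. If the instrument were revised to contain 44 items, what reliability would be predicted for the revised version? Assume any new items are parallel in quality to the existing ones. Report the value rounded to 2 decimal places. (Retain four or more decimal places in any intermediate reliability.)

Full-test reliability from the split-half r: r_full = 2(0.676)/(1 + 0.676) = 0.8067
Then adjust to 44 items: n = 44/38 = 1.1579
r_new = n·r_full / (1 + (n − 1)·r_full) = 0.9341 / 1.1274 ≈ 0.8285

0.83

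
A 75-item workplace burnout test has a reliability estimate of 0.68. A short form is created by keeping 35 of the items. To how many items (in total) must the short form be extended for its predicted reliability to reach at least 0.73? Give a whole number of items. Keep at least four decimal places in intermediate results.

Short-form reliability: n = 35/75 = 0.4667; r_35 = n·r/(1+(n−1)r) ≈ 0.4979
Length factor from the short form to reach 0.73: n' = 0.73(1 − 0.4979) / [0.4979(1 − 0.73)] ≈ 2.7265
Total items = 2.7265 × 35 = 95.43, rounded up to 96.

96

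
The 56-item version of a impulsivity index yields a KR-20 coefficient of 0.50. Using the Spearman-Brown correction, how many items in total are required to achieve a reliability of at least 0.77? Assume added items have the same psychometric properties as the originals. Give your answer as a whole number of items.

Invert Spearman-Brown to solve for n:
n = r_target (1 − r_old) / [ r_old (1 − r_target) ]
n = 0.77 × (1 − 0.50) / [ 0.50 × (1 − 0.77) ]
n = 0.3850 / 0.1150 ≈ 3.3478
3.3478 × 56 = 187.48 → 188 items

188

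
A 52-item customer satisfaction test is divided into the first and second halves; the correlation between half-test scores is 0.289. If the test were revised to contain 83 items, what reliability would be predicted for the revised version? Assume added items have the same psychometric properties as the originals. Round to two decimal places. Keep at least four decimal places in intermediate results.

First correct the split-half correlation to full-test reliability: r_full = 2 × 0.289 / (1 + 0.289) ≈ 0.4484
Length factor from 52 to 83 items: n = 83/52 = 1.5962
r_new = n·r_full / (1 + (n − 1)·r_full) = 0.7157 / 1.2673 ≈ 0.5647

0.56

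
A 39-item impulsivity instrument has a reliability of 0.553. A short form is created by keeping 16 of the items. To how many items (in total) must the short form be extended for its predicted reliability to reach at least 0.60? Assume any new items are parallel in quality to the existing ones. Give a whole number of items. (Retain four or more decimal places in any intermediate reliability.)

48

Short-form reliability: n = 16/39 = 0.4103; r_16 = n·r/(1+(n−1)r) ≈ 0.3367
Length factor from the short form to reach 0.60: n' = 0.60(1 − 0.3367) / [0.3367(1 − 0.60)] ≈ 2.9550
Total items = 2.9550 × 16 = 47.28, rounded up to 48.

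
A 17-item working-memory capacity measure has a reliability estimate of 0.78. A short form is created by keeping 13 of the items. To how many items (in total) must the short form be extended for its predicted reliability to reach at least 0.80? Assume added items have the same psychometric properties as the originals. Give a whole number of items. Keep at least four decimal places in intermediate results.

Short-form reliability: n = 13/17 = 0.7647; r_13 = n·r/(1+(n−1)r) ≈ 0.7305
Length factor from the short form to reach 0.80: n' = 0.80(1 − 0.7305) / [0.7305(1 − 0.80)] ≈ 1.4757
Items = 1.4757 × 13 ≈ 19.18 → 20

20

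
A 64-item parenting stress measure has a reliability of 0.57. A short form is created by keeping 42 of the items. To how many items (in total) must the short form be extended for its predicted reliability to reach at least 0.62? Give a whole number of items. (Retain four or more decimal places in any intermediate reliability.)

First, r for the 42-item form: n = 42/64 = 0.6562, so r_42 = 0.6562·0.57/(1 + (0.6562 − 1)·0.57) = 0.4652
Then solve for n' with r_old = 0.4652, r_target = 0.62: n' = 0.62(1 − 0.4652)/[0.4652(1 − 0.62)] = 1.8757
Items = 1.8757 × 42 ≈ 78.78 → 79

79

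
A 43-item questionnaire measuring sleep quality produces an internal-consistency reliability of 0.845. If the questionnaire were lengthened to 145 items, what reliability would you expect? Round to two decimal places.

Length ratio n = 145/43 = 3.3721
r_new = 3.3721·0.845 / [1 + (3.3721 − 1)·0.845]
r_new = 2.8494 / 3.0044 ≈ 0.9484

0.95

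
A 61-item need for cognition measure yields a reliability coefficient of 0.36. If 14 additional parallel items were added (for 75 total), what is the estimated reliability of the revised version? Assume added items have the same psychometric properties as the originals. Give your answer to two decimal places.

Length ratio n = 75/61 = 1.2295
r_new = (1.2295 × 0.36) / (1 + (1.2295 − 1) × 0.36)
r_new = 0.4426 / 1.0826 ≈ 0.4088

0.41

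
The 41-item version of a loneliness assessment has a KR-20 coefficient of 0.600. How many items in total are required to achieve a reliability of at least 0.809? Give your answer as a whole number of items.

Invert Spearman-Brown to solve for n:
n = r_target (1 − r_old) / [ r_old (1 − r_target) ]
n = 0.809(1 − 0.600) / [0.600(1 − 0.809)]
n = 0.323600 / 0.114600 ≈ 2.8237
So the test needs 2.8237 × 41 ≈ 115.77 items; rounding up, 116.

116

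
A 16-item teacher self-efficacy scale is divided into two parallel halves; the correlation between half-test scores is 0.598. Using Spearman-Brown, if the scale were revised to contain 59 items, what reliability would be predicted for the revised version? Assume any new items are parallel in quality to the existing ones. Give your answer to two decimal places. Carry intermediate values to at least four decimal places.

Spearman-Brown correction (n = 2): r_full = 2·0.598/(1 + 0.598) = 0.7484
Length factor from 16 to 59 items: n = 59/16 = 3.6875
r_new = n·r_full / (1 + (n − 1)·r_full) = 2.7597 / 3.0113 ≈ 0.9164

0.92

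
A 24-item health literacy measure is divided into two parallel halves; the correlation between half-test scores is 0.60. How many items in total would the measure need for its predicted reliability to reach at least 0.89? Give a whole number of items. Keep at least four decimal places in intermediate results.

65

Corrected full-test reliability: r_full = 2 × 0.60 / (1 + 0.60) ≈ 0.7500
n = r_tgt(1 − r_full) / [r_full(1 − r_tgt)] = 0.89 × 0.2500 / (0.7500 × 0.11) ≈ 2.6970
Required items = 2.6970 × 24 = 64.73, so 65 items.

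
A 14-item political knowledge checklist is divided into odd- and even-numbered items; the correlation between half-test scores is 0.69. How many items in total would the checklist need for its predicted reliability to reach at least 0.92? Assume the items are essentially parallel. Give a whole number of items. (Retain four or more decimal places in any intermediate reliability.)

37

Corrected full-test reliability: r_full = 2 × 0.69 / (1 + 0.69) ≈ 0.8166
n = r_tgt(1 − r_full) / [r_full(1 − r_tgt)] = 0.92 × 0.1834 / (0.8166 × 0.08) ≈ 2.5828
Items = 2.5828 × 14 ≈ 36.16 → 37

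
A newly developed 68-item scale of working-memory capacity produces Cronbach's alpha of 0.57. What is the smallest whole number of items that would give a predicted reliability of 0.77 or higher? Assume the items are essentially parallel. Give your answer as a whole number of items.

172

Spearman-Brown solved for the length factor n:
n = r*(1 − r) / [ r (1 − r*) ]
n = 0.77 × (1 − 0.57) / [ 0.57 × (1 − 0.77) ]
  = 0.3311 / 0.1311 = 2.5256
So the test needs 2.5256 × 68 ≈ 171.74 items; rounding up, 172.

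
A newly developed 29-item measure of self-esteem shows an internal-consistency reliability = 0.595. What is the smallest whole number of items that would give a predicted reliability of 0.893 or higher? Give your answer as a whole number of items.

Spearman-Brown solved for the length factor n:
n = r_target (1 − r_old) / [ r_old (1 − r_target) ]
n = 0.893 × (1 − 0.595) / [ 0.595 × (1 − 0.893) ]
n = 0.361665 / 0.063665 ≈ 5.6808
So the test needs 5.6808 × 29 ≈ 164.74 items; rounding up, 165.

165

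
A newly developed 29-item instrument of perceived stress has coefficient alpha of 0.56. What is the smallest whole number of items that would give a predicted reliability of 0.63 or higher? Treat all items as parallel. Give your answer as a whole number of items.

Invert Spearman-Brown to solve for n:
n = r_target (1 − r_old) / [ r_old (1 − r_target) ]
n = 0.63 × (1 − 0.56) / [ 0.56 × (1 − 0.63) ]
n = 0.2772 / 0.2072 ≈ 1.3378
1.3378 × 29 = 38.80 → 39 items

39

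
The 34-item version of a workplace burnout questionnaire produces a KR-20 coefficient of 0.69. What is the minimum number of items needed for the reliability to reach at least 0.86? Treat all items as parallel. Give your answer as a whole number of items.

94

Invert Spearman-Brown to solve for n:
n = r*(1 − r) / [ r (1 − r*) ]
n = [0.86 × 0.31] / [0.69 × 0.14]
n = 0.2666 / 0.0966 ≈ 2.7598
Items needed = n × 34 = 2.7598 × 34 ≈ 93.83 → round up to 94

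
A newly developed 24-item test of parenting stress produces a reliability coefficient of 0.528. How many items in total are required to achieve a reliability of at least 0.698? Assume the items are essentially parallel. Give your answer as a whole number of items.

50

Spearman-Brown solved for the length factor n:
n = r*(1 − r) / [ r (1 − r*) ]
n = [0.698 × 0.472] / [0.528 × 0.302]
n = 0.329456 / 0.159456 ≈ 2.0661
So the test needs 2.0661 × 24 ≈ 49.59 items; rounding up, 50.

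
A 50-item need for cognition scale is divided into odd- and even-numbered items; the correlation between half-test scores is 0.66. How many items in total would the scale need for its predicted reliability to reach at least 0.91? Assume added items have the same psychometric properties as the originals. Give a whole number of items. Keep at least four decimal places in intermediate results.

Corrected full-test reliability: r_full = 2 × 0.66 / (1 + 0.66) ≈ 0.7952
Solve Spearman-Brown for n: n = 0.91(1 − 0.7952) / [0.7952(1 − 0.91)] = 2.6041
Items = 2.6041 × 50 ≈ 130.20 → 131

131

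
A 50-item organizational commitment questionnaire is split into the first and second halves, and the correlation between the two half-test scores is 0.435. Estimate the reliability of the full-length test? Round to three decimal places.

The full test is twice the length of either half (n = 2).
r_full = 2(0.435) / (1 + 0.435)
r_full = 0.8700 / 1.4350 ≈ 0.6063

0.606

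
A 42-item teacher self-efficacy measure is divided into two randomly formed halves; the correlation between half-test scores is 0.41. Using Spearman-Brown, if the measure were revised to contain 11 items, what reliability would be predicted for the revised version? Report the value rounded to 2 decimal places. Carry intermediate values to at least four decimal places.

Spearman-Brown correction (n = 2): r_full = 2·0.41/(1 + 0.41) = 0.5816
Then adjust to 11 items: n = 11/42 = 0.2619
r_new = n·r_full / (1 + (n − 1)·r_full) = 0.1523 / 0.5707 ≈ 0.2669

0.27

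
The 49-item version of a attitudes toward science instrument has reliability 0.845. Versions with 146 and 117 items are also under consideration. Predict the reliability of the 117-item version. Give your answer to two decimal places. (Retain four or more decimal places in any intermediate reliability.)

0.93

The 146-item form is not needed; work directly from the 49-item form with n = 117/49 = 2.3878.
r_{117} = n·r / (1 + (n − 1)·r) = 2.0177 / 2.1727 ≈ 0.9287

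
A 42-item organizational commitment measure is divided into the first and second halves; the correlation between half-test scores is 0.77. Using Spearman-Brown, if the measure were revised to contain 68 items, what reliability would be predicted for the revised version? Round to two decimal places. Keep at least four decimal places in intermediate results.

Spearman-Brown correction (n = 2): r_full = 2·0.77/(1 + 0.77) = 0.8701
Length factor from 42 to 68 items: n = 68/42 = 1.6190
r_new = n·r_full / (1 + (n − 1)·r_full) = 1.4087 / 1.5386 ≈ 0.9156

0.92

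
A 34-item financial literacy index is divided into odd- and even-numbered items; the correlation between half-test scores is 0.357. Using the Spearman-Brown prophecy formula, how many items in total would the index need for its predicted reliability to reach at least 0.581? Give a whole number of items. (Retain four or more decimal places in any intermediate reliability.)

Corrected full-test reliability: r_full = 2 × 0.357 / (1 + 0.357) ≈ 0.5262
Solve Spearman-Brown for n: n = 0.581(1 − 0.5262) / [0.5262(1 − 0.581)] = 1.2486
Items = 1.2486 × 34 ≈ 42.45 → 43

43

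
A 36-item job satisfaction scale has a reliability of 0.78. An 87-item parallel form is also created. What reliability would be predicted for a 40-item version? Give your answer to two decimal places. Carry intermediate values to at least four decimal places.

0.80

Only the ratio of lengths matters: n = 40/36 = 1.1111
r_{40} = n·r / (1 + (n − 1)·r) = 0.8667 / 1.0867 ≈ 0.7976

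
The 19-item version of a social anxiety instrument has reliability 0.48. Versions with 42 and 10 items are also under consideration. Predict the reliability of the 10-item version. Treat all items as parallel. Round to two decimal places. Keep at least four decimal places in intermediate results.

Only the ratio of lengths matters: n = 10/19 = 0.5263
r_{10} = n·r / (1 + (n − 1)·r) = 0.2526 / 0.7726 ≈ 0.3269

0.33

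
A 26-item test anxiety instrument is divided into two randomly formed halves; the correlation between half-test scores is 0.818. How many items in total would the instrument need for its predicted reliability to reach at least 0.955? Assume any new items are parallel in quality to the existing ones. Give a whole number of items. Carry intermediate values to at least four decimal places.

62

r_full = 2(0.818)/(1 + 0.818) = 0.8999
n = r_tgt(1 − r_full) / [r_full(1 − r_tgt)] = 0.955 × 0.1001 / (0.8999 × 0.045) ≈ 2.3606
Required items = 2.3606 × 26 = 61.38, so 62 items.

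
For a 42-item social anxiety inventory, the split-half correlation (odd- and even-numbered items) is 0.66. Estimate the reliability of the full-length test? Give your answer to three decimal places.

Apply the Spearman-Brown correction with n = 2:
r_full = 2(0.66) / (1 + 0.66)
r_full = 1.3200 / 1.6600 ≈ 0.7952

0.795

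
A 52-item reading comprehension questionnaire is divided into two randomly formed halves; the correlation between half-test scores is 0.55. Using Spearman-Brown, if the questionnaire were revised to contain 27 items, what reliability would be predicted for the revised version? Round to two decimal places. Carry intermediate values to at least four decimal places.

0.56

First correct the split-half correlation to full-test reliability: r_full = 2 × 0.55 / (1 + 0.55) ≈ 0.7097
Then adjust to 27 items: n = 27/52 = 0.5192
r_new = n·r_full / (1 + (n − 1)·r_full) = 0.3685 / 0.6588 ≈ 0.5594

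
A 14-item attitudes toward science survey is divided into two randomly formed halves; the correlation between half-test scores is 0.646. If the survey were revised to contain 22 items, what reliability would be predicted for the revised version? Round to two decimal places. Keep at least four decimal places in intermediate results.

0.85

Full-test reliability from the split-half r: r_full = 2(0.646)/(1 + 0.646) = 0.7849
Then adjust to 22 items: n = 22/14 = 1.5714
r_new = n·r_full / (1 + (n − 1)·r_full) = 1.2334 / 1.4485 ≈ 0.8515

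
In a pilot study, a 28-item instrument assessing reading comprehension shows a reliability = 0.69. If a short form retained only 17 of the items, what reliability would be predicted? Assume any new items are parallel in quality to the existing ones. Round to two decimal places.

0.57

The new length is 17/28 = 0.6071 times the old.
By Spearman-Brown, r_new = n r / (1 + (n − 1) r).
r_new = (0.6071 × 0.69) / (1 + (0.6071 − 1) × 0.69)
r_new = 0.4189 / 0.7289 ≈ 0.5747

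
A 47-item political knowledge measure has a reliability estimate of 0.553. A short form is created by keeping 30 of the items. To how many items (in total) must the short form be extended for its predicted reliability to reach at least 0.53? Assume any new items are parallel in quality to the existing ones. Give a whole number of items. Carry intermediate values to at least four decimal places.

First, r for the 30-item form: n = 30/47 = 0.6383, so r_30 = 0.6383·0.553/(1 + (0.6383 − 1)·0.553) = 0.4412
Then solve for n' with r_old = 0.4412, r_target = 0.53: n' = 0.53(1 − 0.4412)/[0.4412(1 − 0.53)] = 1.4282
Total items = 1.4282 × 30 = 42.85, rounded up to 43.

43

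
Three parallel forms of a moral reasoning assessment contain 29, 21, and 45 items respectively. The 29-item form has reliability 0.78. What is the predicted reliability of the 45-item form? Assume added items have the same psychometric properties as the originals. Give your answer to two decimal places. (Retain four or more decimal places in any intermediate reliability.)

Only the ratio of lengths matters: n = 45/29 = 1.5517
r_{45} = n·r / (1 + (n − 1)·r) = 1.2103 / 1.4303 ≈ 0.8462

0.85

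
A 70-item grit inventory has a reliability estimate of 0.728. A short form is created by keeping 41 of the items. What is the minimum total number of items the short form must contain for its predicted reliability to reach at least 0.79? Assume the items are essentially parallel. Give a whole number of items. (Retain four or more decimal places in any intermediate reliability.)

99

First, r for the 41-item form: n = 41/70 = 0.5857, so r_41 = 0.5857·0.728/(1 + (0.5857 − 1)·0.728) = 0.6105
Length factor from the short form to reach 0.79: n' = 0.79(1 − 0.6105) / [0.6105(1 − 0.79)] ≈ 2.4001
Items = 2.4001 × 41 ≈ 98.40 → 99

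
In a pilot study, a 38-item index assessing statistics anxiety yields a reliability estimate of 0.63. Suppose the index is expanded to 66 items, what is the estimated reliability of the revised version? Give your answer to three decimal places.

0.747

Length ratio n = 66/38 = 1.7368
By Spearman-Brown, r_new = n r / (1 + (n − 1) r).
r_new = 1.7368·0.63 / [1 + (1.7368 − 1)·0.63]
r_new = 1.0942 / 1.4642 ≈ 0.7473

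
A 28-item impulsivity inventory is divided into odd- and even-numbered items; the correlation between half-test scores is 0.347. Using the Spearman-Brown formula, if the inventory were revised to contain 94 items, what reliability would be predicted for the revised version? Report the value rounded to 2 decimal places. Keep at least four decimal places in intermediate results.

Spearman-Brown correction (n = 2): r_full = 2·0.347/(1 + 0.347) = 0.5152
Then adjust to 94 items: n = 94/28 = 3.3571
r_new = n·r_full / (1 + (n − 1)·r_full) = 1.7296 / 2.2144 ≈ 0.7811

0.78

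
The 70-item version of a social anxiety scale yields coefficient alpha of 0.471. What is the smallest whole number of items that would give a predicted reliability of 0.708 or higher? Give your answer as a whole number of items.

191

Rearranging the Spearman-Brown formula for n,
n = r*(1 − r) / [ r (1 − r*) ]
n = [0.708 × 0.529] / [0.471 × 0.292]
n = 0.374532 / 0.137532 ≈ 2.7232
Items needed = n × 70 = 2.7232 × 70 ≈ 190.62 → round up to 191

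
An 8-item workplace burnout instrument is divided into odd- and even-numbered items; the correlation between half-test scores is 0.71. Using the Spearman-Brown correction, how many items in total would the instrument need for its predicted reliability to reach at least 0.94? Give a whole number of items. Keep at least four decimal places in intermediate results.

r_full = 2(0.71)/(1 + 0.71) = 0.8304
Solve Spearman-Brown for n: n = 0.94(1 − 0.8304) / [0.8304(1 − 0.94)] = 3.1997
Items = 3.1997 × 8 ≈ 25.60 → 26

26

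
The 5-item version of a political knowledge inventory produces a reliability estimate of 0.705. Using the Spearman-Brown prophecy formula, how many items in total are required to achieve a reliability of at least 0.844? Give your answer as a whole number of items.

12

Invert Spearman-Brown to solve for n:
n = r_target (1 − r_old) / [ r_old (1 − r_target) ]
n = 0.844 × (1 − 0.705) / [ 0.705 × (1 − 0.844) ]
n = 0.248980 / 0.109980 ≈ 2.2639
2.2639 × 5 = 11.32 → 12 items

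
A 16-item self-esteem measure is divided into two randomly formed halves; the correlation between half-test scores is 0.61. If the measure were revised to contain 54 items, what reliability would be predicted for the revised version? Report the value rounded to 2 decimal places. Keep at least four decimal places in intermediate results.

0.91

First correct the split-half correlation to full-test reliability: r_full = 2 × 0.61 / (1 + 0.61) ≈ 0.7578
Then adjust to 54 items: n = 54/16 = 3.3750
r_new = n·r_full / (1 + (n − 1)·r_full) = 2.5576 / 2.7998 ≈ 0.9135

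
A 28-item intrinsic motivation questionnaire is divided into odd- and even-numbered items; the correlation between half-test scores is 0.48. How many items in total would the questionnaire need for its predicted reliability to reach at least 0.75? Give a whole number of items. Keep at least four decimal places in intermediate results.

46

Corrected full-test reliability: r_full = 2 × 0.48 / (1 + 0.48) ≈ 0.6486
Solve Spearman-Brown for n: n = 0.75(1 − 0.6486) / [0.6486(1 − 0.75)] = 1.6253
Required items = 1.6253 × 28 = 45.51, so 46 items.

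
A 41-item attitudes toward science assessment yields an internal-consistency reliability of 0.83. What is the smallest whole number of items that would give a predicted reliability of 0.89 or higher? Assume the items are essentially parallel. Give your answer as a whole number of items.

68

n = [0.89 × 0.17] / [0.83 × 0.11]
  = 0.1513 / 0.0913 = 1.6572
Items needed = n × 41 = 1.6572 × 41 ≈ 67.95 → round up to 68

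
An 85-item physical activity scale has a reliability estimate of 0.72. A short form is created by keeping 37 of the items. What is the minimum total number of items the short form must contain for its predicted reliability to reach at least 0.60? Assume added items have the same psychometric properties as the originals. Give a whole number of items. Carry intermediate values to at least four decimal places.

First, r for the 37-item form: n = 37/85 = 0.4353, so r_37 = 0.4353·0.72/(1 + (0.4353 − 1)·0.72) = 0.5282
Then solve for n' with r_old = 0.5282, r_target = 0.60: n' = 0.60(1 − 0.5282)/[0.5282(1 − 0.60)] = 1.3398
Items = 1.3398 × 37 ≈ 49.57 → 50

50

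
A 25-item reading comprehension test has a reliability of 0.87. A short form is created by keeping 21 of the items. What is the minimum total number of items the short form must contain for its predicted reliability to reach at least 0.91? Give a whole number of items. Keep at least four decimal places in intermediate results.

Short-form reliability: n = 21/25 = 0.8400; r_21 = n·r/(1+(n−1)r) ≈ 0.8490
Length factor from the short form to reach 0.91: n' = 0.91(1 − 0.8490) / [0.8490(1 − 0.91)] ≈ 1.7983
Items = 1.7983 × 21 ≈ 37.76 → 38

38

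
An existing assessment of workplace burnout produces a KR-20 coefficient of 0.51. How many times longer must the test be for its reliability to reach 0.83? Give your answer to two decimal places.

Rearranging the Spearman-Brown formula for n,
n = r*(1 − r) / [ r (1 − r*) ]
n = 0.83 × (1 − 0.51) / [ 0.51 × (1 − 0.83) ]
n = 0.4067 / 0.0867 ≈ 4.6909

4.69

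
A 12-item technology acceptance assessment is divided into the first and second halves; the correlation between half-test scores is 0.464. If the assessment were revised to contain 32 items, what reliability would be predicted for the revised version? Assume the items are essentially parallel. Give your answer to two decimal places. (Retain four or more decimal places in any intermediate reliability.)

Spearman-Brown correction (n = 2): r_full = 2·0.464/(1 + 0.464) = 0.6339
Then adjust to 32 items: n = 32/12 = 2.6667
r_new = n·r_full / (1 + (n − 1)·r_full) = 1.6904 / 2.0565 ≈ 0.8220

0.82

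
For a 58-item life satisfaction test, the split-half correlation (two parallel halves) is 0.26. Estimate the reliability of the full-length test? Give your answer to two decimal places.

0.41

Apply the Spearman-Brown correction with n = 2:
r_full = 2(0.26) / (1 + 0.26)
       = 0.5200 / 1.2600 = 0.4127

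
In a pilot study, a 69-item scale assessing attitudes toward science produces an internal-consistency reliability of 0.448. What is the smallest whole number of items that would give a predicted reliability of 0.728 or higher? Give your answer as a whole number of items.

228

Invert Spearman-Brown to solve for n:
n = r_target (1 − r_old) / [ r_old (1 − r_target) ]
n = [0.728 × 0.552] / [0.448 × 0.272]
n = 0.401856 / 0.121856 ≈ 3.2978
Items needed = n × 69 = 3.2978 × 69 ≈ 227.55 → round up to 228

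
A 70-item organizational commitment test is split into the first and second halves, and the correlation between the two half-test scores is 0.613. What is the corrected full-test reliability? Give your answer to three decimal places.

r_full = 2(0.613) / (1 + 0.613)
       = 1.2260 / 1.6130 = 0.7601

0.760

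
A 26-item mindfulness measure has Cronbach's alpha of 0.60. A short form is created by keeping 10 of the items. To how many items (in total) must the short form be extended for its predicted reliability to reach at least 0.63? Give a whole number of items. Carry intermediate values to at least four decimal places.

30

Short-form reliability: n = 10/26 = 0.3846; r_10 = n·r/(1+(n−1)r) ≈ 0.3658
Then solve for n' with r_old = 0.3658, r_target = 0.63: n' = 0.63(1 − 0.3658)/[0.3658(1 − 0.63)] = 2.9520
Items = 2.9520 × 10 ≈ 29.52 → 30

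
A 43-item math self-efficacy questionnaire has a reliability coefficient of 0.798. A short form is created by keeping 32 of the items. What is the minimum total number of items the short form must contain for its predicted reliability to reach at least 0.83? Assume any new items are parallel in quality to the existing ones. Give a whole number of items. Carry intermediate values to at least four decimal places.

Short-form reliability: n = 32/43 = 0.7442; r_32 = n·r/(1+(n−1)r) ≈ 0.7462
Then solve for n' with r_old = 0.7462, r_target = 0.83: n' = 0.83(1 − 0.7462)/[0.7462(1 − 0.83)] = 1.6606
Total items = 1.6606 × 32 = 53.14, rounded up to 54.

54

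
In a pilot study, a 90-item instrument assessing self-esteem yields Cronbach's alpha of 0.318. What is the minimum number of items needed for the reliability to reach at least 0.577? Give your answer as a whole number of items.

264

n = 0.577(1 − 0.318) / [0.318(1 − 0.577)]
n = 0.393514 / 0.134514 ≈ 2.9255
Items needed = n × 90 = 2.9255 × 90 ≈ 263.30 → round up to 264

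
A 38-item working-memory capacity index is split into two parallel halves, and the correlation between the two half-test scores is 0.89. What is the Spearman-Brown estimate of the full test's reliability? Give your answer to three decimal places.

The full test is twice the length of either half (n = 2).
r_full = 2(0.89) / (1 + 0.89)
       = 1.7800 / 1.8900 = 0.9418

0.942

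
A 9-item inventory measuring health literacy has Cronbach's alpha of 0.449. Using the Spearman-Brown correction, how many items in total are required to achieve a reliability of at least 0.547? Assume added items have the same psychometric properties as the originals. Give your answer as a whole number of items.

n = [0.547 × 0.551] / [0.449 × 0.453]
  = 0.301397 / 0.203397 = 1.4818
So the test needs 1.4818 × 9 ≈ 13.34 items; rounding up, 14.

14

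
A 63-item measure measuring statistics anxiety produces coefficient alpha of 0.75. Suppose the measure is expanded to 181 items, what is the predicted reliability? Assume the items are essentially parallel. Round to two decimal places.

0.90

n = 181/63 = 2.873
Spearman-Brown: r_new = n·r / (1 + (n − 1)·r)
r_new = 2.873·0.75 / [1 + (2.873 − 1)·0.75]
r_new = 2.1547 / 2.4047 ≈ 0.8960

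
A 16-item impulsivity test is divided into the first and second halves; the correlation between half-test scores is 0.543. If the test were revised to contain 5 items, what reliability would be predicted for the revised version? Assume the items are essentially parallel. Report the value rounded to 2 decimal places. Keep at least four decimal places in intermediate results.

First correct the split-half correlation to full-test reliability: r_full = 2 × 0.543 / (1 + 0.543) ≈ 0.7038
Length factor from 16 to 5 items: n = 5/16 = 0.3125
r_new = n·r_full / (1 + (n − 1)·r_full) = 0.2199 / 0.5161 ≈ 0.4261

0.43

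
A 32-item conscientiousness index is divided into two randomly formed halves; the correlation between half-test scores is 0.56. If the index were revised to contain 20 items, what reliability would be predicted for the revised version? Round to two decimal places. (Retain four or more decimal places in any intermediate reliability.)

0.61

First correct the split-half correlation to full-test reliability: r_full = 2 × 0.56 / (1 + 0.56) ≈ 0.7179
Then adjust to 20 items: n = 20/32 = 0.6250
r_new = n·r_full / (1 + (n − 1)·r_full) = 0.4487 / 0.7308 ≈ 0.6140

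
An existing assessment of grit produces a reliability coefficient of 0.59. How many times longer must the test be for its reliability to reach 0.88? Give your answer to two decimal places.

5.10

n = 0.88(1 − 0.59) / [0.59(1 − 0.88)]
n = 0.3608 / 0.0708 ≈ 5.0960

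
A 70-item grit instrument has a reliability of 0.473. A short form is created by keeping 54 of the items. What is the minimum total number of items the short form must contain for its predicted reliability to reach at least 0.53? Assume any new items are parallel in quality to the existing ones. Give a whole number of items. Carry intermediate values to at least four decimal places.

88

First, r for the 54-item form: n = 54/70 = 0.7714, so r_54 = 0.7714·0.473/(1 + (0.7714 − 1)·0.473) = 0.4091
Length factor from the short form to reach 0.53: n' = 0.53(1 − 0.4091) / [0.4091(1 − 0.53)] ≈ 1.6288
Total items = 1.6288 × 54 = 87.96, rounded up to 88.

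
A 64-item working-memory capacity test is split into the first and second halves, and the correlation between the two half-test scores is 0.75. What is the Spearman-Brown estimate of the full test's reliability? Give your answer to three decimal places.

0.857

The full test is twice the length of either half (n = 2).
r_full = 2(0.75) / (1 + 0.75)
       = 1.5000 / 1.7500 = 0.8571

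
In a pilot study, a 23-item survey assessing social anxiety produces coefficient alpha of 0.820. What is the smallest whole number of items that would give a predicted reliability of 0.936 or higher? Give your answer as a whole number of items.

Spearman-Brown solved for the length factor n:
n = r*(1 − r) / [ r (1 − r*) ]
n = 0.936(1 − 0.820) / [0.820(1 − 0.936)]
n = 0.168480 / 0.052480 ≈ 3.2104
So the test needs 3.2104 × 23 ≈ 73.84 items; rounding up, 74.

74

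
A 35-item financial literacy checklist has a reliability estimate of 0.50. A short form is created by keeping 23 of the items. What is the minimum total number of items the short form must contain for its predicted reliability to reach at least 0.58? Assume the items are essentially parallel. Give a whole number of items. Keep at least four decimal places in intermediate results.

49

Short-form reliability: n = 23/35 = 0.6571; r_23 = n·r/(1+(n−1)r) ≈ 0.3965
Then solve for n' with r_old = 0.3965, r_target = 0.58: n' = 0.58(1 − 0.3965)/[0.3965(1 − 0.58)] = 2.1019
Items = 2.1019 × 23 ≈ 48.34 → 49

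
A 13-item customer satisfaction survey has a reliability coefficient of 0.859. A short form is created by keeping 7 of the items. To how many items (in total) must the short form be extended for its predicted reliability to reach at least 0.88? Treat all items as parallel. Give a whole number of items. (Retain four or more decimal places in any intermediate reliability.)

16

First, r for the 7-item form: n = 7/13 = 0.5385, so r_7 = 0.5385·0.859/(1 + (0.5385 − 1)·0.859) = 0.7664
Then solve for n' with r_old = 0.7664, r_target = 0.88: n' = 0.88(1 − 0.7664)/[0.7664(1 − 0.88)] = 2.2352
Total items = 2.2352 × 7 = 15.65, rounded up to 16.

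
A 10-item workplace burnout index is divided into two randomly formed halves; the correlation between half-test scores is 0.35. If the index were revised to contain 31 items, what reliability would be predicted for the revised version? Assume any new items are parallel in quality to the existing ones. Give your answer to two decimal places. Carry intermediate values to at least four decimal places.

0.77

Full-test reliability from the split-half r: r_full = 2(0.35)/(1 + 0.35) = 0.5185
Length factor from 10 to 31 items: n = 31/10 = 3.1000
r_new = n·r_full / (1 + (n − 1)·r_full) = 1.6073 / 2.0888 ≈ 0.7695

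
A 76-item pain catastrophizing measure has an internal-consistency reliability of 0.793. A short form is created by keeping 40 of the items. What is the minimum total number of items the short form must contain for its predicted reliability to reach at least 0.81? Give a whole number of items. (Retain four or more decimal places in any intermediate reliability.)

85

Short-form reliability: n = 40/76 = 0.5263; r_40 = n·r/(1+(n−1)r) ≈ 0.6685
Length factor from the short form to reach 0.81: n' = 0.81(1 − 0.6685) / [0.6685(1 − 0.81)] ≈ 2.1140
Items = 2.1140 × 40 ≈ 84.56 → 85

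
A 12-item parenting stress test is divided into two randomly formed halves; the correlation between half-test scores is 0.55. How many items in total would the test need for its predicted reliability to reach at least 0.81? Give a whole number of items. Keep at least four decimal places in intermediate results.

r_full = 2(0.55)/(1 + 0.55) = 0.7097
Solve Spearman-Brown for n: n = 0.81(1 − 0.7097) / [0.7097(1 − 0.81)] = 1.7438
Items = 1.7438 × 12 ≈ 20.93 → 21

21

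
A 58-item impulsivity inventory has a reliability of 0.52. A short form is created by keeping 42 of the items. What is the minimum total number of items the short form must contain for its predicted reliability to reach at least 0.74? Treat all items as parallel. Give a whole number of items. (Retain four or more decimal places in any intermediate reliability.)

153

First, r for the 42-item form: n = 42/58 = 0.7241, so r_42 = 0.7241·0.52/(1 + (0.7241 − 1)·0.52) = 0.4396
Length factor from the short form to reach 0.74: n' = 0.74(1 − 0.4396) / [0.4396(1 − 0.74)] ≈ 3.6283
Items = 3.6283 × 42 ≈ 152.39 → 153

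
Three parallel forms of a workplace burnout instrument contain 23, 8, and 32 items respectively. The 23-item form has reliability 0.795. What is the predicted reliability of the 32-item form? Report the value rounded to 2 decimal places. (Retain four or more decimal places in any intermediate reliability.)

Only the ratio of lengths matters: n = 32/23 = 1.3913
r_{32} = n·r / (1 + (n − 1)·r) = 1.1061 / 1.3111 ≈ 0.8436

0.84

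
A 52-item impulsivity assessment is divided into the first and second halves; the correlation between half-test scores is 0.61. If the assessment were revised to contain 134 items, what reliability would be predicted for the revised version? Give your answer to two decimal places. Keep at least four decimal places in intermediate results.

0.89

Spearman-Brown correction (n = 2): r_full = 2·0.61/(1 + 0.61) = 0.7578
Then adjust to 134 items: n = 134/52 = 2.5769
r_new = n·r_full / (1 + (n − 1)·r_full) = 1.9528 / 2.1950 ≈ 0.8897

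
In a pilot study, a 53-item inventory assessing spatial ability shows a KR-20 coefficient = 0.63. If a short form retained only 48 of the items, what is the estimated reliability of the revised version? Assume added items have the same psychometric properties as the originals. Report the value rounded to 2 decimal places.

Length ratio n = 48/53 = 0.9057
r_new = 0.9057·0.63 / [1 + (0.9057 − 1)·0.63]
r_new = 0.5706 / 0.9406 ≈ 0.6066

0.61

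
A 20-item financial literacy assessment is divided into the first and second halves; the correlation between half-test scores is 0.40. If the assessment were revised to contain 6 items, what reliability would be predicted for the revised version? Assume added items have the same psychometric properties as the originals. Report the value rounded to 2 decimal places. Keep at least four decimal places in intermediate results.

0.29

Spearman-Brown correction (n = 2): r_full = 2·0.40/(1 + 0.40) = 0.5714
Then adjust to 6 items: n = 6/20 = 0.3000
r_new = n·r_full / (1 + (n − 1)·r_full) = 0.1714 / 0.6000 ≈ 0.2857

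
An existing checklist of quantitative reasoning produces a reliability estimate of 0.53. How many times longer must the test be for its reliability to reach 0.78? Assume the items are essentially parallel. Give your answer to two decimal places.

n = [0.78 × 0.47] / [0.53 × 0.22]
  = 0.3666 / 0.1166 = 3.1441

3.14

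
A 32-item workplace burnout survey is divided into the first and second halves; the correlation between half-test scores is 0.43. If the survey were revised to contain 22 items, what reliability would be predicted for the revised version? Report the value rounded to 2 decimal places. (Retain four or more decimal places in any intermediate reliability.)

Full-test reliability from the split-half r: r_full = 2(0.43)/(1 + 0.43) = 0.6014
Length factor from 32 to 22 items: n = 22/32 = 0.6875
r_new = n·r_full / (1 + (n − 1)·r_full) = 0.4135 / 0.8121 ≈ 0.5092

0.51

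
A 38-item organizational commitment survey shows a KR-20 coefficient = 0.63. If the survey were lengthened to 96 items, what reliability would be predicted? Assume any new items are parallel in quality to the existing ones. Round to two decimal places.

0.81

n = 96/38 = 2.5263
r_new = (2.5263 × 0.63) / (1 + (2.5263 − 1) × 0.63)
r_new = 1.5916 / 1.9616 ≈ 0.8114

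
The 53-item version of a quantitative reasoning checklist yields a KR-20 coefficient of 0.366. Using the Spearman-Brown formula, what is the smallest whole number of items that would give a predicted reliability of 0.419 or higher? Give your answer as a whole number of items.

67

Invert Spearman-Brown to solve for n:
n = r_target (1 − r_old) / [ r_old (1 − r_target) ]
n = 0.419(1 − 0.366) / [0.366(1 − 0.419)]
  = 0.265646 / 0.212646 = 1.2492
1.2492 × 53 = 66.21 → 67 items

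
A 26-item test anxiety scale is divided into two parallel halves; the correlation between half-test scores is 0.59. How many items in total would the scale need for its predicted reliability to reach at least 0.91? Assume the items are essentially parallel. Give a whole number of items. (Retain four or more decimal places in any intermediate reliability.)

r_full = 2(0.59)/(1 + 0.59) = 0.7421
n = r_tgt(1 − r_full) / [r_full(1 − r_tgt)] = 0.91 × 0.2579 / (0.7421 × 0.09) ≈ 3.5139
Required items = 3.5139 × 26 = 91.36, so 92 items.

92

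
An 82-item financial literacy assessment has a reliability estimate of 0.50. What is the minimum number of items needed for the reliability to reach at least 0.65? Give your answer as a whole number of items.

153

Invert Spearman-Brown to solve for n:
n = r_target (1 − r_old) / [ r_old (1 − r_target) ]
n = 0.65(1 − 0.50) / [0.50(1 − 0.65)]
n = 0.3250 / 0.1750 ≈ 1.8571
So the test needs 1.8571 × 82 ≈ 152.28 items; rounding up, 153.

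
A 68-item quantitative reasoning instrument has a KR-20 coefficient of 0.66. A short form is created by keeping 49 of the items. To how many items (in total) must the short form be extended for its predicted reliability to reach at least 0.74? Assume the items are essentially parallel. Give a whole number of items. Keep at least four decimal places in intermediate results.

100

First, r for the 49-item form: n = 49/68 = 0.7206, so r_49 = 0.7206·0.66/(1 + (0.7206 − 1)·0.66) = 0.5831
Length factor from the short form to reach 0.74: n' = 0.74(1 − 0.5831) / [0.5831(1 − 0.74)] ≈ 2.0349
Items = 2.0349 × 49 ≈ 99.71 → 100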